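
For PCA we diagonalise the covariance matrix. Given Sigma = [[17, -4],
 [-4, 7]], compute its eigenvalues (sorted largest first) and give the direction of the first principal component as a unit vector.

Step 1 — characteristic polynomial of 2×2 Sigma:
  det(Sigma - λI) = λ² - trace · λ + det = 0.
  trace = 17 + 7 = 24, det = 17·7 - (-4)² = 103.
Step 2 — discriminant:
  Δ = trace² - 4·det = 576 - 412 = 164.
Step 3 — eigenvalues:
  λ = (trace ± √Δ)/2 = (24 ± 12.8062)/2,
  λ_1 = 18.4031,  λ_2 = 5.5969.

Step 4 — unit eigenvector for λ_1: solve (Sigma - λ_1 I)v = 0. First row:
  (17 - 18.4031)·v_x + (-4)·v_y = 0, i.e. (-1.4031)·v_x + (-4)·v_y = 0,
  so v ∝ (b, λ_1 - a) = (-4, 1.4031); multiply by -1 so the first entry is positive: u = (4, -1.4031).
  ||u|| = √((4)² + (-1.4031)²) = √(17.9688) ≈ 4.239,
  v_1 = u/||u|| ≈ (0.9436, -0.331) (||v_1|| = 1).

λ_1 = 18.4031,  λ_2 = 5.5969;  v_1 ≈ (0.9436, -0.331)


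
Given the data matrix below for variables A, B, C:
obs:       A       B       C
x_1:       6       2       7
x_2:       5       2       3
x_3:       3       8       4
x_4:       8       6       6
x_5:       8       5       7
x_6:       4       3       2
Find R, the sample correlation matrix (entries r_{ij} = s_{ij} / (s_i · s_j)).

Step 1 — column means:
  mean(A) = (6 + 5 + 3 + 8 + 8 + 4) / 6 = 34/6 = 5.6667
  mean(B) = (2 + 2 + 8 + 6 + 5 + 3) / 6 = 26/6 = 4.3333
  mean(C) = (7 + 3 + 4 + 6 + 7 + 2) / 6 = 29/6 = 4.8333

Step 2 — sample variances and covariances s[i,j] = (1/(n-1)) · Σ_k (x_{k,i} - mean_i) · (x_{k,j} - mean_j), with n-1 = 5:
  s[A,A] = ((0.3333)·(0.3333) + (-0.6667)·(-0.6667) + (-2.6667)·(-2.6667) + (2.3333)·(2.3333) + (2.3333)·(2.3333) + (-1.6667)·(-1.6667)) / 5 = 21.3333/5 = 4.2667
  s[A,B] = ((0.3333)·(-2.3333) + (-0.6667)·(-2.3333) + (-2.6667)·(3.6667) + (2.3333)·(1.6667) + (2.3333)·(0.6667) + (-1.6667)·(-1.3333)) / 5 = -1.3333/5 = -0.2667
  s[A,C] = ((0.3333)·(2.1667) + (-0.6667)·(-1.8333) + (-2.6667)·(-0.8333) + (2.3333)·(1.1667) + (2.3333)·(2.1667) + (-1.6667)·(-2.8333)) / 5 = 16.6667/5 = 3.3333
  s[B,B] = ((-2.3333)·(-2.3333) + (-2.3333)·(-2.3333) + (3.6667)·(3.6667) + (1.6667)·(1.6667) + (0.6667)·(0.6667) + (-1.3333)·(-1.3333)) / 5 = 29.3333/5 = 5.8667
  s[B,C] = ((-2.3333)·(2.1667) + (-2.3333)·(-1.8333) + (3.6667)·(-0.8333) + (1.6667)·(1.1667) + (0.6667)·(2.1667) + (-1.3333)·(-2.8333)) / 5 = 3.3333/5 = 0.6667
  s[C,C] = ((2.1667)·(2.1667) + (-1.8333)·(-1.8333) + (-0.8333)·(-0.8333) + (1.1667)·(1.1667) + (2.1667)·(2.1667) + (-2.8333)·(-2.8333)) / 5 = 22.8333/5 = 4.5667
  Sample standard deviations s_i = √(s[i,i]):
  s(A) = √(4.2667) = 2.0656
  s(B) = √(5.8667) = 2.4221
  s(C) = √(4.5667) = 2.137

Step 3 — r_{ij} = s_{ij} / (s_i · s_j):
  r[A,A] = 1 (diagonal).
  r[A,B] = -0.2667 / (2.0656 · 2.4221) = -0.2667 / 5.0031 = -0.0533
  r[A,C] = 3.3333 / (2.0656 · 2.137) = 3.3333 / 4.4141 = 0.7552
  r[B,B] = 1 (diagonal).
  r[B,C] = 0.6667 / (2.4221 · 2.137) = 0.6667 / 5.176 = 0.1288
  r[C,C] = 1 (diagonal).

R is symmetric with unit diagonal. Assembling:

R = [[1, -0.0533, 0.7552],
 [-0.0533, 1, 0.1288],
 [0.7552, 0.1288, 1]]


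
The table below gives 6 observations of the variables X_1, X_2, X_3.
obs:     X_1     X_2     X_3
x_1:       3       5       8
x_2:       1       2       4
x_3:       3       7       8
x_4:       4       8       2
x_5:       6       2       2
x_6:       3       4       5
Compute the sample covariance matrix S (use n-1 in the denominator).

Step 1 — column means:
  mean(X_1) = (3 + 1 + 3 + 4 + 6 + 3) / 6 = 20/6 = 3.3333
  mean(X_2) = (5 + 2 + 7 + 8 + 2 + 4) / 6 = 28/6 = 4.6667
  mean(X_3) = (8 + 4 + 8 + 2 + 2 + 5) / 6 = 29/6 = 4.8333

Step 2 — sample covariance S[i,j] = (1/(n-1)) · Σ_k (x_{k,i} - mean_i) · (x_{k,j} - mean_j), with n-1 = 5.
  S[X_1,X_1] = ((-0.3333)·(-0.3333) + (-2.3333)·(-2.3333) + (-0.3333)·(-0.3333) + (0.6667)·(0.6667) + (2.6667)·(2.6667) + (-0.3333)·(-0.3333)) / 5 = 13.3333/5 = 2.6667
  S[X_1,X_2] = ((-0.3333)·(0.3333) + (-2.3333)·(-2.6667) + (-0.3333)·(2.3333) + (0.6667)·(3.3333) + (2.6667)·(-2.6667) + (-0.3333)·(-0.6667)) / 5 = 0.6667/5 = 0.1333
  S[X_1,X_3] = ((-0.3333)·(3.1667) + (-2.3333)·(-0.8333) + (-0.3333)·(3.1667) + (0.6667)·(-2.8333) + (2.6667)·(-2.8333) + (-0.3333)·(0.1667)) / 5 = -9.6667/5 = -1.9333
  S[X_2,X_2] = ((0.3333)·(0.3333) + (-2.6667)·(-2.6667) + (2.3333)·(2.3333) + (3.3333)·(3.3333) + (-2.6667)·(-2.6667) + (-0.6667)·(-0.6667)) / 5 = 31.3333/5 = 6.2667
  S[X_2,X_3] = ((0.3333)·(3.1667) + (-2.6667)·(-0.8333) + (2.3333)·(3.1667) + (3.3333)·(-2.8333) + (-2.6667)·(-2.8333) + (-0.6667)·(0.1667)) / 5 = 8.6667/5 = 1.7333
  S[X_3,X_3] = ((3.1667)·(3.1667) + (-0.8333)·(-0.8333) + (3.1667)·(3.1667) + (-2.8333)·(-2.8333) + (-2.8333)·(-2.8333) + (0.1667)·(0.1667)) / 5 = 36.8333/5 = 7.3667

S is symmetric (S[j,i] = S[i,j]). Assembling:

S = [[2.6667, 0.1333, -1.9333],
 [0.1333, 6.2667, 1.7333],
 [-1.9333, 1.7333, 7.3667]]


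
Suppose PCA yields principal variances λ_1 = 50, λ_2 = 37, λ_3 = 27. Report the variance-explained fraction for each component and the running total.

Step 1 — total variance = trace(Sigma) = Σ λ_i = 50 + 37 + 27 = 114.

Step 2 — fraction explained by component i = λ_i / Σ λ:
  PC1: 50/114 = 0.4386
  PC2: 37/114 = 0.3246
  PC3: 27/114 = 0.2368

Step 3 — cumulative fraction after k components = (λ_1 + ... + λ_k) / Σ λ:
  k = 1: 50/114 = 0.4386
  k = 2: (50 + 37)/114 = 87/114 = 0.7632
  k = 3: (50 + 37 + 27)/114 = 114/114 = 1

Summary (fraction, with percent):

explained: PC1 0.4386 (43.86%), PC2 0.3246 (32.46%), PC3 0.2368 (23.68%);  cumulative: 0.4386, 0.7632, 1


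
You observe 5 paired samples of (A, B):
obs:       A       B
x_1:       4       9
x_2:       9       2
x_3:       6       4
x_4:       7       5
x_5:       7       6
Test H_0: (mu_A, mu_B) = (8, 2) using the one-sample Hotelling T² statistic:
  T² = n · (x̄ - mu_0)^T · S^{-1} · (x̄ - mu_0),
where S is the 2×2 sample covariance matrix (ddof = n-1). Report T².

Step 1 — sample mean vector:
  mean(A) = (4 + 9 + 6 + 7 + 7) / 5 = 33/5 = 6.6
  mean(B) = (9 + 2 + 4 + 5 + 6) / 5 = 26/5 = 5.2
  x̄ = (6.6, 5.2),  deviation x̄ - mu_0 = (6.6, 5.2) - (8, 2) = (-1.4, 3.2).

Step 2 — sample covariance matrix, S[i,j] = (1/(n-1)) · Σ_k (x_{k,i} - mean_i) · (x_{k,j} - mean_j), divisor n-1 = 4:
  S[A,A] = ((-2.6)·(-2.6) + (2.4)·(2.4) + (-0.6)·(-0.6) + (0.4)·(0.4) + (0.4)·(0.4)) / 4 = 13.2/4 = 3.3
  S[A,B] = ((-2.6)·(3.8) + (2.4)·(-3.2) + (-0.6)·(-1.2) + (0.4)·(-0.2) + (0.4)·(0.8)) / 4 = -16.6/4 = -4.15
  S[B,B] = ((3.8)·(3.8) + (-3.2)·(-3.2) + (-1.2)·(-1.2) + (-0.2)·(-0.2) + (0.8)·(0.8)) / 4 = 26.8/4 = 6.7
  S = [[3.3, -4.15],
 [-4.15, 6.7]].

Step 3 — invert S. det(S) = 3.3·6.7 - (-4.15)² = 4.8875.
  S^{-1} = (1/det) · [[d, -b], [-b, a]] = [[1.3708, 0.8491],
 [0.8491, 0.6752]].

Step 4 — quadratic form (x̄ - mu_0)^T · S^{-1} · (x̄ - mu_0):
  S^{-1} · (x̄ - mu_0) = (0.798, 0.9719),
  (x̄ - mu_0)^T · [...] = (-1.4)·(0.798) + (3.2)·(0.9719) = 1.9928.

Step 5 — scale by n: T² = 5 · 1.9928 = 9.9642.

T² ≈ 9.9642


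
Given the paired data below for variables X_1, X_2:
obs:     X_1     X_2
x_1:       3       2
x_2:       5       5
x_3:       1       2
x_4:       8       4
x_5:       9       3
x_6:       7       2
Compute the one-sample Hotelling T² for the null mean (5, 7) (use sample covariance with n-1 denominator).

Step 1 — sample mean vector:
  mean(X_1) = (3 + 5 + 1 + 8 + 9 + 7) / 6 = 33/6 = 5.5
  mean(X_2) = (2 + 5 + 2 + 4 + 3 + 2) / 6 = 18/6 = 3
  x̄ = (5.5, 3),  deviation x̄ - mu_0 = (5.5, 3) - (5, 7) = (0.5, -4).

Step 2 — sample covariance matrix, S[i,j] = (1/(n-1)) · Σ_k (x_{k,i} - mean_i) · (x_{k,j} - mean_j), divisor n-1 = 5:
  S[X_1,X_1] = ((-2.5)·(-2.5) + (-0.5)·(-0.5) + (-4.5)·(-4.5) + (2.5)·(2.5) + (3.5)·(3.5) + (1.5)·(1.5)) / 5 = 47.5/5 = 9.5
  S[X_1,X_2] = ((-2.5)·(-1) + (-0.5)·(2) + (-4.5)·(-1) + (2.5)·(1) + (3.5)·(0) + (1.5)·(-1)) / 5 = 7/5 = 1.4
  S[X_2,X_2] = ((-1)·(-1) + (2)·(2) + (-1)·(-1) + (1)·(1) + (0)·(0) + (-1)·(-1)) / 5 = 8/5 = 1.6
  S = [[9.5, 1.4],
 [1.4, 1.6]].

Step 3 — invert S. det(S) = 9.5·1.6 - (1.4)² = 13.24.
  S^{-1} = (1/det) · [[d, -b], [-b, a]] = [[0.1208, -0.1057],
 [-0.1057, 0.7175]].

Step 4 — quadratic form (x̄ - mu_0)^T · S^{-1} · (x̄ - mu_0):
  S^{-1} · (x̄ - mu_0) = (0.4834, -2.923),
  (x̄ - mu_0)^T · [...] = (0.5)·(0.4834) + (-4)·(-2.923) = 11.9335.

Step 5 — scale by n: T² = 6 · 11.9335 = 71.6012.

T² ≈ 71.6012


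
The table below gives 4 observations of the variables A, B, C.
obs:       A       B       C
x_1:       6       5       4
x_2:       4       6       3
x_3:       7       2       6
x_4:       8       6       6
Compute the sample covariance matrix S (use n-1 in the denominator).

Step 1 — column means:
  mean(A) = (6 + 4 + 7 + 8) / 4 = 25/4 = 6.25
  mean(B) = (5 + 6 + 2 + 6) / 4 = 19/4 = 4.75
  mean(C) = (4 + 3 + 6 + 6) / 4 = 19/4 = 4.75

Step 2 — sample covariance S[i,j] = (1/(n-1)) · Σ_k (x_{k,i} - mean_i) · (x_{k,j} - mean_j), with n-1 = 3.
  S[A,A] = ((-0.25)·(-0.25) + (-2.25)·(-2.25) + (0.75)·(0.75) + (1.75)·(1.75)) / 3 = 8.75/3 = 2.9167
  S[A,B] = ((-0.25)·(0.25) + (-2.25)·(1.25) + (0.75)·(-2.75) + (1.75)·(1.25)) / 3 = -2.75/3 = -0.9167
  S[A,C] = ((-0.25)·(-0.75) + (-2.25)·(-1.75) + (0.75)·(1.25) + (1.75)·(1.25)) / 3 = 7.25/3 = 2.4167
  S[B,B] = ((0.25)·(0.25) + (1.25)·(1.25) + (-2.75)·(-2.75) + (1.25)·(1.25)) / 3 = 10.75/3 = 3.5833
  S[B,C] = ((0.25)·(-0.75) + (1.25)·(-1.75) + (-2.75)·(1.25) + (1.25)·(1.25)) / 3 = -4.25/3 = -1.4167
  S[C,C] = ((-0.75)·(-0.75) + (-1.75)·(-1.75) + (1.25)·(1.25) + (1.25)·(1.25)) / 3 = 6.75/3 = 2.25

S is symmetric (S[j,i] = S[i,j]). Assembling:

S = [[2.9167, -0.9167, 2.4167],
 [-0.9167, 3.5833, -1.4167],
 [2.4167, -1.4167, 2.25]]


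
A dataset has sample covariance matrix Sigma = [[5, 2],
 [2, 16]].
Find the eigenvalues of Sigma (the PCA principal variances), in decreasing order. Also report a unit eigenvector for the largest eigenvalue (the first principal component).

Step 1 — characteristic polynomial of 2×2 Sigma:
  det(Sigma - λI) = λ² - trace · λ + det = 0.
  trace = 5 + 16 = 21, det = 5·16 - (2)² = 76.
Step 2 — discriminant:
  Δ = trace² - 4·det = 441 - 304 = 137.
Step 3 — eigenvalues:
  λ = (trace ± √Δ)/2 = (21 ± 11.7047)/2,
  λ_1 = 16.3523,  λ_2 = 4.6477.

Step 4 — unit eigenvector for λ_1: solve (Sigma - λ_1 I)v = 0. First row:
  (5 - 16.3523)·v_x + (2)·v_y = 0, i.e. (-11.3523)·v_x + (2)·v_y = 0,
  so v ∝ (b, λ_1 - a) = (2, 11.3523) = u.
  ||u|| = √((2)² + (11.3523)²) = √(132.8758) ≈ 11.5272,
  v_1 = u/||u|| ≈ (0.1735, 0.9848) (||v_1|| = 1).

λ_1 = 16.3523,  λ_2 = 4.6477;  v_1 ≈ (0.1735, 0.9848)


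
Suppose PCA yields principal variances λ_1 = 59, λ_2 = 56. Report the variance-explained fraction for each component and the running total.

Step 1 — total variance = trace(Sigma) = Σ λ_i = 59 + 56 = 115.

Step 2 — fraction explained by component i = λ_i / Σ λ:
  PC1: 59/115 = 0.513
  PC2: 56/115 = 0.487

Step 3 — cumulative fraction after k components = (λ_1 + ... + λ_k) / Σ λ:
  k = 1: 59/115 = 0.513
  k = 2: (59 + 56)/115 = 115/115 = 1

Summary (fraction, with percent):

explained: PC1 0.513 (51.3%), PC2 0.487 (48.7%);  cumulative: 0.513, 1


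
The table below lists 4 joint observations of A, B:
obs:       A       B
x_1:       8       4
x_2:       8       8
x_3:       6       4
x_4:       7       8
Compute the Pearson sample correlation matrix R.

Step 1 — column means:
  mean(A) = (8 + 8 + 6 + 7) / 4 = 29/4 = 7.25
  mean(B) = (4 + 8 + 4 + 8) / 4 = 24/4 = 6

Step 2 — sample variances and covariances s[i,j] = (1/(n-1)) · Σ_k (x_{k,i} - mean_i) · (x_{k,j} - mean_j), with n-1 = 3:
  s[A,A] = ((0.75)·(0.75) + (0.75)·(0.75) + (-1.25)·(-1.25) + (-0.25)·(-0.25)) / 3 = 2.75/3 = 0.9167
  s[A,B] = ((0.75)·(-2) + (0.75)·(2) + (-1.25)·(-2) + (-0.25)·(2)) / 3 = 2/3 = 0.6667
  s[B,B] = ((-2)·(-2) + (2)·(2) + (-2)·(-2) + (2)·(2)) / 3 = 16/3 = 5.3333
  Sample standard deviations s_i = √(s[i,i]):
  s(A) = √(0.9167) = 0.9574
  s(B) = √(5.3333) = 2.3094

Step 3 — r_{ij} = s_{ij} / (s_i · s_j):
  r[A,A] = 1 (diagonal).
  r[A,B] = 0.6667 / (0.9574 · 2.3094) = 0.6667 / 2.2111 = 0.3015
  r[B,B] = 1 (diagonal).

R is symmetric with unit diagonal. Assembling:

R = [[1, 0.3015],
 [0.3015, 1]]


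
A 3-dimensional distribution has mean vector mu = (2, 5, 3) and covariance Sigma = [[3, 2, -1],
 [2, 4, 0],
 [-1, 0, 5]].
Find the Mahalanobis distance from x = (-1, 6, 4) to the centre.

Step 1 — centre the observation: (x - mu) = (-3, 1, 1).

Step 2 — invert Sigma (cofactor / det for 3×3, or solve directly):
  Sigma^{-1} = [[0.5556, -0.2778, 0.1111],
 [-0.2778, 0.3889, -0.0556],
 [0.1111, -0.0556, 0.2222]].

Step 3 — form the quadratic (x - mu)^T · Sigma^{-1} · (x - mu):
  Sigma^{-1} · (x - mu) = (-1.8333, 1.1667, -0.1667).
  (x - mu)^T · [Sigma^{-1} · (x - mu)] = (-3)·(-1.8333) + (1)·(1.1667) + (1)·(-0.1667) = 6.5.

Step 4 — take square root: d = √(6.5) ≈ 2.5495.

d(x, mu) = √(6.5) ≈ 2.5495


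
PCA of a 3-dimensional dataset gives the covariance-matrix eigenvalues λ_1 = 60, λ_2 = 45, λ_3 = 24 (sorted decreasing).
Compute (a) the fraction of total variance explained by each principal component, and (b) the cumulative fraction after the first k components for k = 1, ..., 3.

Step 1 — total variance = trace(Sigma) = Σ λ_i = 60 + 45 + 24 = 129.

Step 2 — fraction explained by component i = λ_i / Σ λ:
  PC1: 60/129 = 0.4651
  PC2: 45/129 = 0.3488
  PC3: 24/129 = 0.186

Step 3 — cumulative fraction after k components = (λ_1 + ... + λ_k) / Σ λ:
  k = 1: 60/129 = 0.4651
  k = 2: (60 + 45)/129 = 105/129 = 0.814
  k = 3: (60 + 45 + 24)/129 = 129/129 = 1

Summary (fraction, with percent):

explained: PC1 0.4651 (46.51%), PC2 0.3488 (34.88%), PC3 0.186 (18.6%);  cumulative: 0.4651, 0.814, 1


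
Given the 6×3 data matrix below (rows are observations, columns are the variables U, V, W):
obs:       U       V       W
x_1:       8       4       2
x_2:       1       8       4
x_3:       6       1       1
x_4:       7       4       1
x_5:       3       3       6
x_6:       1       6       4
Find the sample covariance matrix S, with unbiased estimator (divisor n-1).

Step 1 — column means:
  mean(U) = (8 + 1 + 6 + 7 + 3 + 1) / 6 = 26/6 = 4.3333
  mean(V) = (4 + 8 + 1 + 4 + 3 + 6) / 6 = 26/6 = 4.3333
  mean(W) = (2 + 4 + 1 + 1 + 6 + 4) / 6 = 18/6 = 3

Step 2 — sample covariance S[i,j] = (1/(n-1)) · Σ_k (x_{k,i} - mean_i) · (x_{k,j} - mean_j), with n-1 = 5.
  S[U,U] = ((3.6667)·(3.6667) + (-3.3333)·(-3.3333) + (1.6667)·(1.6667) + (2.6667)·(2.6667) + (-1.3333)·(-1.3333) + (-3.3333)·(-3.3333)) / 5 = 47.3333/5 = 9.4667
  S[U,V] = ((3.6667)·(-0.3333) + (-3.3333)·(3.6667) + (1.6667)·(-3.3333) + (2.6667)·(-0.3333) + (-1.3333)·(-1.3333) + (-3.3333)·(1.6667)) / 5 = -23.6667/5 = -4.7333
  S[U,W] = ((3.6667)·(-1) + (-3.3333)·(1) + (1.6667)·(-2) + (2.6667)·(-2) + (-1.3333)·(3) + (-3.3333)·(1)) / 5 = -23/5 = -4.6
  S[V,V] = ((-0.3333)·(-0.3333) + (3.6667)·(3.6667) + (-3.3333)·(-3.3333) + (-0.3333)·(-0.3333) + (-1.3333)·(-1.3333) + (1.6667)·(1.6667)) / 5 = 29.3333/5 = 5.8667
  S[V,W] = ((-0.3333)·(-1) + (3.6667)·(1) + (-3.3333)·(-2) + (-0.3333)·(-2) + (-1.3333)·(3) + (1.6667)·(1)) / 5 = 9/5 = 1.8
  S[W,W] = ((-1)·(-1) + (1)·(1) + (-2)·(-2) + (-2)·(-2) + (3)·(3) + (1)·(1)) / 5 = 20/5 = 4

S is symmetric (S[j,i] = S[i,j]). Assembling:

S = [[9.4667, -4.7333, -4.6],
 [-4.7333, 5.8667, 1.8],
 [-4.6, 1.8, 4]]


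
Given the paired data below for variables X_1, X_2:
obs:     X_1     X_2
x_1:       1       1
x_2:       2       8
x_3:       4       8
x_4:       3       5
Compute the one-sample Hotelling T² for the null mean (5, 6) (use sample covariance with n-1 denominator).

Step 1 — sample mean vector:
  mean(X_1) = (1 + 2 + 4 + 3) / 4 = 10/4 = 2.5
  mean(X_2) = (1 + 8 + 8 + 5) / 4 = 22/4 = 5.5
  x̄ = (2.5, 5.5),  deviation x̄ - mu_0 = (2.5, 5.5) - (5, 6) = (-2.5, -0.5).

Step 2 — sample covariance matrix, S[i,j] = (1/(n-1)) · Σ_k (x_{k,i} - mean_i) · (x_{k,j} - mean_j), divisor n-1 = 3:
  S[X_1,X_1] = ((-1.5)·(-1.5) + (-0.5)·(-0.5) + (1.5)·(1.5) + (0.5)·(0.5)) / 3 = 5/3 = 1.6667
  S[X_1,X_2] = ((-1.5)·(-4.5) + (-0.5)·(2.5) + (1.5)·(2.5) + (0.5)·(-0.5)) / 3 = 9/3 = 3
  S[X_2,X_2] = ((-4.5)·(-4.5) + (2.5)·(2.5) + (2.5)·(2.5) + (-0.5)·(-0.5)) / 3 = 33/3 = 11
  S = [[1.6667, 3],
 [3, 11]].

Step 3 — invert S. det(S) = 1.6667·11 - (3)² = 9.3333.
  S^{-1} = (1/det) · [[d, -b], [-b, a]] = [[1.1786, -0.3214],
 [-0.3214, 0.1786]].

Step 4 — quadratic form (x̄ - mu_0)^T · S^{-1} · (x̄ - mu_0):
  S^{-1} · (x̄ - mu_0) = (-2.7857, 0.7143),
  (x̄ - mu_0)^T · [...] = (-2.5)·(-2.7857) + (-0.5)·(0.7143) = 6.6071.

Step 5 — scale by n: T² = 4 · 6.6071 = 26.4286.

T² ≈ 26.4286


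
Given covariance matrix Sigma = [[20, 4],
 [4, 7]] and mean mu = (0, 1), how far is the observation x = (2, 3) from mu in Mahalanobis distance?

Step 1 — centre the observation: (x - mu) = (2, 2).

Step 2 — invert Sigma. det(Sigma) = 20·7 - (4)² = 124.
  Sigma^{-1} = (1/det) · [[d, -b], [-b, a]] = [[0.0565, -0.0323],
 [-0.0323, 0.1613]].

Step 3 — form the quadratic (x - mu)^T · Sigma^{-1} · (x - mu):
  Sigma^{-1} · (x - mu) = (0.0484, 0.2581).
  (x - mu)^T · [Sigma^{-1} · (x - mu)] = (2)·(0.0484) + (2)·(0.2581) = 0.6129.

Step 4 — take square root: d = √(0.6129) ≈ 0.7829.

d(x, mu) = √(0.6129) ≈ 0.7829


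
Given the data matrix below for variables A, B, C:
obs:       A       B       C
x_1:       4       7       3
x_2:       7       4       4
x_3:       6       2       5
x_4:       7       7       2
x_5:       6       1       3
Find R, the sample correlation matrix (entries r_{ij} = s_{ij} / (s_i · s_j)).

Step 1 — column means:
  mean(A) = (4 + 7 + 6 + 7 + 6) / 5 = 30/5 = 6
  mean(B) = (7 + 4 + 2 + 7 + 1) / 5 = 21/5 = 4.2
  mean(C) = (3 + 4 + 5 + 2 + 3) / 5 = 17/5 = 3.4

Step 2 — sample variances and covariances s[i,j] = (1/(n-1)) · Σ_k (x_{k,i} - mean_i) · (x_{k,j} - mean_j), with n-1 = 4:
  s[A,A] = ((-2)·(-2) + (1)·(1) + (0)·(0) + (1)·(1) + (0)·(0)) / 4 = 6/4 = 1.5
  s[A,B] = ((-2)·(2.8) + (1)·(-0.2) + (0)·(-2.2) + (1)·(2.8) + (0)·(-3.2)) / 4 = -3/4 = -0.75
  s[A,C] = ((-2)·(-0.4) + (1)·(0.6) + (0)·(1.6) + (1)·(-1.4) + (0)·(-0.4)) / 4 = 0/4 = 0
  s[B,B] = ((2.8)·(2.8) + (-0.2)·(-0.2) + (-2.2)·(-2.2) + (2.8)·(2.8) + (-3.2)·(-3.2)) / 4 = 30.8/4 = 7.7
  s[B,C] = ((2.8)·(-0.4) + (-0.2)·(0.6) + (-2.2)·(1.6) + (2.8)·(-1.4) + (-3.2)·(-0.4)) / 4 = -7.4/4 = -1.85
  s[C,C] = ((-0.4)·(-0.4) + (0.6)·(0.6) + (1.6)·(1.6) + (-1.4)·(-1.4) + (-0.4)·(-0.4)) / 4 = 5.2/4 = 1.3
  Sample standard deviations s_i = √(s[i,i]):
  s(A) = √(1.5) = 1.2247
  s(B) = √(7.7) = 2.7749
  s(C) = √(1.3) = 1.1402

Step 3 — r_{ij} = s_{ij} / (s_i · s_j):
  r[A,A] = 1 (diagonal).
  r[A,B] = -0.75 / (1.2247 · 2.7749) = -0.75 / 3.3985 = -0.2207
  r[A,C] = 0 / (1.2247 · 1.1402) = 0 / 1.3964 = 0
  r[B,B] = 1 (diagonal).
  r[B,C] = -1.85 / (2.7749 · 1.1402) = -1.85 / 3.1639 = -0.5847
  r[C,C] = 1 (diagonal).

R is symmetric with unit diagonal. Assembling:

R = [[1, -0.2207, 0],
 [-0.2207, 1, -0.5847],
 [0, -0.5847, 1]]


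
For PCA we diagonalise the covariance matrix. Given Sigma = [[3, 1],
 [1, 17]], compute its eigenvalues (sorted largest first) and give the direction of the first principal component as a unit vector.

Step 1 — characteristic polynomial of 2×2 Sigma:
  det(Sigma - λI) = λ² - trace · λ + det = 0.
  trace = 3 + 17 = 20, det = 3·17 - (1)² = 50.
Step 2 — discriminant:
  Δ = trace² - 4·det = 400 - 200 = 200.
Step 3 — eigenvalues:
  λ = (trace ± √Δ)/2 = (20 ± 14.1421)/2,
  λ_1 = 17.0711,  λ_2 = 2.9289.

Step 4 — unit eigenvector for λ_1: solve (Sigma - λ_1 I)v = 0. First row:
  (3 - 17.0711)·v_x + (1)·v_y = 0, i.e. (-14.0711)·v_x + (1)·v_y = 0,
  so v ∝ (b, λ_1 - a) = (1, 14.0711) = u.
  ||u|| = √((1)² + (14.0711)²) = √(198.9949) ≈ 14.1066,
  v_1 = u/||u|| ≈ (0.0709, 0.9975) (||v_1|| = 1).

λ_1 = 17.0711,  λ_2 = 2.9289;  v_1 ≈ (0.0709, 0.9975)


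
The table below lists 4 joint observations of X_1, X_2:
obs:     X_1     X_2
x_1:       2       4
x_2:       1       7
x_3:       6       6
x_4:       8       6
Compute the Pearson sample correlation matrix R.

Step 1 — column means:
  mean(X_1) = (2 + 1 + 6 + 8) / 4 = 17/4 = 4.25
  mean(X_2) = (4 + 7 + 6 + 6) / 4 = 23/4 = 5.75

Step 2 — sample variances and covariances s[i,j] = (1/(n-1)) · Σ_k (x_{k,i} - mean_i) · (x_{k,j} - mean_j), with n-1 = 3:
  s[X_1,X_1] = ((-2.25)·(-2.25) + (-3.25)·(-3.25) + (1.75)·(1.75) + (3.75)·(3.75)) / 3 = 32.75/3 = 10.9167
  s[X_1,X_2] = ((-2.25)·(-1.75) + (-3.25)·(1.25) + (1.75)·(0.25) + (3.75)·(0.25)) / 3 = 1.25/3 = 0.4167
  s[X_2,X_2] = ((-1.75)·(-1.75) + (1.25)·(1.25) + (0.25)·(0.25) + (0.25)·(0.25)) / 3 = 4.75/3 = 1.5833
  Sample standard deviations s_i = √(s[i,i]):
  s(X_1) = √(10.9167) = 3.304
  s(X_2) = √(1.5833) = 1.2583

Step 3 — r_{ij} = s_{ij} / (s_i · s_j):
  r[X_1,X_1] = 1 (diagonal).
  r[X_1,X_2] = 0.4167 / (3.304 · 1.2583) = 0.4167 / 4.1575 = 0.1002
  r[X_2,X_2] = 1 (diagonal).

R is symmetric with unit diagonal. Assembling:

R = [[1, 0.1002],
 [0.1002, 1]]


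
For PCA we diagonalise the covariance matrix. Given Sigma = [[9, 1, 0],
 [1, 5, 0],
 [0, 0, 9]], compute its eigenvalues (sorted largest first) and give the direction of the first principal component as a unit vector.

Step 1 — characteristic polynomial p(λ) = det(λI - Sigma) = λ³ - tr·λ² + c_1·λ - det, where tr = trace, c_1 = sum of the principal 2×2 minors, det = det(Sigma):
  tr = 9 + 5 + 9 = 23,
  c_1 = (9·5 - (1)²) + (9·9 - (0)²) + (5·9 - (0)²) = 44 + 81 + 45 = 170,
  det = 9·(5·9 - (0)²) - (1)·((1)·9 - (0)·(0)) + (0)·((1)·(0) - 5·(0)) = 9·(45) - (1)·(9) + (0)·(0) = 396.
  So p(λ) = λ³ - 23λ² + 170λ - 396.
Step 2 — look for an integer root (rational root theorem: any rational root is an integer divisor of 396). Testing λ = 9:
  p(9) = 729 - 1863 + 1530 - 396 = 0  ✓
  Dividing out (λ - 9): p(λ) = (λ - 9)(λ² - 14λ + 44).
Step 3 — remaining eigenvalues from the quadratic λ² - 14λ + 44 = 0:
  Δ = 14² - 4·44 = 196 - 176 = 20,  λ = (14 ± √20)/2 = (14 ± 4.4721)/2 ≈ 9.2361 or 4.7639.
  Sorted: λ_1 = 9.2361,  λ_2 = 9,  λ_3 = 4.7639  (check: sum = 23 = tr ✓).

Step 4 — unit eigenvector for λ_1 ≈ 9.2361: v spans the null space of (Sigma - λ_1 I), whose rows are
  r_1 = (-0.2361, 1, 0),  r_2 = (1, -4.2361, 0),  r_3 = (0, 0, -0.2361).
  v is orthogonal to every row, so take v ∝ r_1 × r_3 = ((1)·(-0.2361) - (0)·(0), (0)·(0) - (-0.2361)·(-0.2361), (-0.2361)·(0) - (1)·(0)) ≈ (-0.2361, -0.0557, 0).
  Rescale (multiply by -1 so the first nonzero entry is positive): u = (0.2361, 0.0557, 0).
  ||u|| = √((0.2361)² + (0.0557)² + (0)²) = √(0.0588) ≈ 0.2426,  v_1 = u/||u|| ≈ (0.9732, 0.2298, 0) (||v_1|| = 1).

λ_1 = 9.2361,  λ_2 = 9,  λ_3 = 4.7639;  v_1 ≈ (0.9732, 0.2298, 0)


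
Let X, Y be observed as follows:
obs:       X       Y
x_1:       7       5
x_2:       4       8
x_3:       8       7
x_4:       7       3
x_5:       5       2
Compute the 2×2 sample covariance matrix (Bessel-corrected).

Step 1 — column means:
  mean(X) = (7 + 4 + 8 + 7 + 5) / 5 = 31/5 = 6.2
  mean(Y) = (5 + 8 + 7 + 3 + 2) / 5 = 25/5 = 5

Step 2 — sample covariance S[i,j] = (1/(n-1)) · Σ_k (x_{k,i} - mean_i) · (x_{k,j} - mean_j), with n-1 = 4.
  S[X,X] = ((0.8)·(0.8) + (-2.2)·(-2.2) + (1.8)·(1.8) + (0.8)·(0.8) + (-1.2)·(-1.2)) / 4 = 10.8/4 = 2.7
  S[X,Y] = ((0.8)·(0) + (-2.2)·(3) + (1.8)·(2) + (0.8)·(-2) + (-1.2)·(-3)) / 4 = -1/4 = -0.25
  S[Y,Y] = ((0)·(0) + (3)·(3) + (2)·(2) + (-2)·(-2) + (-3)·(-3)) / 4 = 26/4 = 6.5

S is symmetric (S[j,i] = S[i,j]). Assembling:

S = [[2.7, -0.25],
 [-0.25, 6.5]]


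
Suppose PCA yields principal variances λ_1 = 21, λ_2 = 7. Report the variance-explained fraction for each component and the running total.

Step 1 — total variance = trace(Sigma) = Σ λ_i = 21 + 7 = 28.

Step 2 — fraction explained by component i = λ_i / Σ λ:
  PC1: 21/28 = 0.75
  PC2: 7/28 = 0.25

Step 3 — cumulative fraction after k components = (λ_1 + ... + λ_k) / Σ λ:
  k = 1: 21/28 = 0.75
  k = 2: (21 + 7)/28 = 28/28 = 1

Summary (fraction, with percent):

explained: PC1 0.75 (75%), PC2 0.25 (25%);  cumulative: 0.75, 1


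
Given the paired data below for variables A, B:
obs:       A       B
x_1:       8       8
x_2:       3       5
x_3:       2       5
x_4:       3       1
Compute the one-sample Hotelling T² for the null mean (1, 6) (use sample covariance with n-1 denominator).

Step 1 — sample mean vector:
  mean(A) = (8 + 3 + 2 + 3) / 4 = 16/4 = 4
  mean(B) = (8 + 5 + 5 + 1) / 4 = 19/4 = 4.75
  x̄ = (4, 4.75),  deviation x̄ - mu_0 = (4, 4.75) - (1, 6) = (3, -1.25).

Step 2 — sample covariance matrix, S[i,j] = (1/(n-1)) · Σ_k (x_{k,i} - mean_i) · (x_{k,j} - mean_j), divisor n-1 = 3:
  S[A,A] = ((4)·(4) + (-1)·(-1) + (-2)·(-2) + (-1)·(-1)) / 3 = 22/3 = 7.3333
  S[A,B] = ((4)·(3.25) + (-1)·(0.25) + (-2)·(0.25) + (-1)·(-3.75)) / 3 = 16/3 = 5.3333
  S[B,B] = ((3.25)·(3.25) + (0.25)·(0.25) + (0.25)·(0.25) + (-3.75)·(-3.75)) / 3 = 24.75/3 = 8.25
  S = [[7.3333, 5.3333],
 [5.3333, 8.25]].

Step 3 — invert S. det(S) = 7.3333·8.25 - (5.3333)² = 32.0556.
  S^{-1} = (1/det) · [[d, -b], [-b, a]] = [[0.2574, -0.1664],
 [-0.1664, 0.2288]].

Step 4 — quadratic form (x̄ - mu_0)^T · S^{-1} · (x̄ - mu_0):
  S^{-1} · (x̄ - mu_0) = (0.9801, -0.7851),
  (x̄ - mu_0)^T · [...] = (3)·(0.9801) + (-1.25)·(-0.7851) = 3.9216.

Step 5 — scale by n: T² = 4 · 3.9216 = 15.6863.

T² ≈ 15.6863


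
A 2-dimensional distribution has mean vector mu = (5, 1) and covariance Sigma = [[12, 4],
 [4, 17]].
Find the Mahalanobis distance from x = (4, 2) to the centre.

Step 1 — centre the observation: (x - mu) = (-1, 1).

Step 2 — invert Sigma. det(Sigma) = 12·17 - (4)² = 188.
  Sigma^{-1} = (1/det) · [[d, -b], [-b, a]] = [[0.0904, -0.0213],
 [-0.0213, 0.0638]].

Step 3 — form the quadratic (x - mu)^T · Sigma^{-1} · (x - mu):
  Sigma^{-1} · (x - mu) = (-0.1117, 0.0851).
  (x - mu)^T · [Sigma^{-1} · (x - mu)] = (-1)·(-0.1117) + (1)·(0.0851) = 0.1968.

Step 4 — take square root: d = √(0.1968) ≈ 0.4436.

d(x, mu) = √(0.1968) ≈ 0.4436


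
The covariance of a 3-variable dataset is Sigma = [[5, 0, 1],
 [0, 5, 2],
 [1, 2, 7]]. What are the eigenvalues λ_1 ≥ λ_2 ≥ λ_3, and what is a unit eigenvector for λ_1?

Step 1 — characteristic polynomial p(λ) = det(λI - Sigma) = λ³ - tr·λ² + c_1·λ - det, where tr = trace, c_1 = sum of the principal 2×2 minors, det = det(Sigma):
  tr = 5 + 5 + 7 = 17,
  c_1 = (5·5 - (0)²) + (5·7 - (1)²) + (5·7 - (2)²) = 25 + 34 + 31 = 90,
  det = 5·(5·7 - (2)²) - (0)·((0)·7 - (2)·(1)) + (1)·((0)·(2) - 5·(1)) = 5·(31) - (0)·(-2) + (1)·(-5) = 150.
  So p(λ) = λ³ - 17λ² + 90λ - 150.
Step 2 — look for an integer root (rational root theorem: any rational root is an integer divisor of 150). Testing λ = 5:
  p(5) = 125 - 425 + 450 - 150 = 0  ✓
  Dividing out (λ - 5): p(λ) = (λ - 5)(λ² - 12λ + 30).
Step 3 — remaining eigenvalues from the quadratic λ² - 12λ + 30 = 0:
  Δ = 12² - 4·30 = 144 - 120 = 24,  λ = (12 ± √24)/2 = (12 ± 4.899)/2 ≈ 8.4495 or 3.5505.
  Sorted: λ_1 = 8.4495,  λ_2 = 5,  λ_3 = 3.5505  (check: sum = 17 = tr ✓).

Step 4 — unit eigenvector for λ_1 ≈ 8.4495: v spans the null space of (Sigma - λ_1 I), whose rows are
  r_1 = (-3.4495, 0, 1),  r_2 = (0, -3.4495, 2),  r_3 = (1, 2, -1.4495).
  v is orthogonal to every row, so take v ∝ r_1 × r_2 = ((0)·(2) - (1)·(-3.4495), (1)·(0) - (-3.4495)·(2), (-3.4495)·(-3.4495) - (0)·(0)) ≈ (3.4495, 6.899, 11.899).
  Let u = (3.4495, 6.899, 11.899).
  ||u|| = √((3.4495)² + (6.899)² + (11.899)²) = √(201.0806) ≈ 14.1803,  v_1 = u/||u|| ≈ (0.2433, 0.4865, 0.8391) (||v_1|| = 1).

λ_1 = 8.4495,  λ_2 = 5,  λ_3 = 3.5505;  v_1 ≈ (0.2433, 0.4865, 0.8391)


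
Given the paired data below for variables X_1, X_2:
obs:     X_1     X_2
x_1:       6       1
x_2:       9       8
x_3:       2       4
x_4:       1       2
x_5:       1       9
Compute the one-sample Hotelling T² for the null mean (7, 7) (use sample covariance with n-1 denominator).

Step 1 — sample mean vector:
  mean(X_1) = (6 + 9 + 2 + 1 + 1) / 5 = 19/5 = 3.8
  mean(X_2) = (1 + 8 + 4 + 2 + 9) / 5 = 24/5 = 4.8
  x̄ = (3.8, 4.8),  deviation x̄ - mu_0 = (3.8, 4.8) - (7, 7) = (-3.2, -2.2).

Step 2 — sample covariance matrix, S[i,j] = (1/(n-1)) · Σ_k (x_{k,i} - mean_i) · (x_{k,j} - mean_j), divisor n-1 = 4:
  S[X_1,X_1] = ((2.2)·(2.2) + (5.2)·(5.2) + (-1.8)·(-1.8) + (-2.8)·(-2.8) + (-2.8)·(-2.8)) / 4 = 50.8/4 = 12.7
  S[X_1,X_2] = ((2.2)·(-3.8) + (5.2)·(3.2) + (-1.8)·(-0.8) + (-2.8)·(-2.8) + (-2.8)·(4.2)) / 4 = 5.8/4 = 1.45
  S[X_2,X_2] = ((-3.8)·(-3.8) + (3.2)·(3.2) + (-0.8)·(-0.8) + (-2.8)·(-2.8) + (4.2)·(4.2)) / 4 = 50.8/4 = 12.7
  S = [[12.7, 1.45],
 [1.45, 12.7]].

Step 3 — invert S. det(S) = 12.7·12.7 - (1.45)² = 159.1875.
  S^{-1} = (1/det) · [[d, -b], [-b, a]] = [[0.0798, -0.0091],
 [-0.0091, 0.0798]].

Step 4 — quadratic form (x̄ - mu_0)^T · S^{-1} · (x̄ - mu_0):
  S^{-1} · (x̄ - mu_0) = (-0.2353, -0.1464),
  (x̄ - mu_0)^T · [...] = (-3.2)·(-0.2353) + (-2.2)·(-0.1464) = 1.0748.

Step 5 — scale by n: T² = 5 · 1.0748 = 5.3742.

T² ≈ 5.3742


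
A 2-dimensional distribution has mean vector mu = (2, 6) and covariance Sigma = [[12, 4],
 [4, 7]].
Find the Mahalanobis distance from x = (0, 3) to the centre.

Step 1 — centre the observation: (x - mu) = (-2, -3).

Step 2 — invert Sigma. det(Sigma) = 12·7 - (4)² = 68.
  Sigma^{-1} = (1/det) · [[d, -b], [-b, a]] = [[0.1029, -0.0588],
 [-0.0588, 0.1765]].

Step 3 — form the quadratic (x - mu)^T · Sigma^{-1} · (x - mu):
  Sigma^{-1} · (x - mu) = (-0.0294, -0.4118).
  (x - mu)^T · [Sigma^{-1} · (x - mu)] = (-2)·(-0.0294) + (-3)·(-0.4118) = 1.2941.

Step 4 — take square root: d = √(1.2941) ≈ 1.1376.

d(x, mu) = √(1.2941) ≈ 1.1376


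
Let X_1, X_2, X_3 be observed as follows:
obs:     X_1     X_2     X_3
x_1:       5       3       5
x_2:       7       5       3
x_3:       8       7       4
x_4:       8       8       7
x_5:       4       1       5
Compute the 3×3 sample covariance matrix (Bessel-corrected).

Step 1 — column means:
  mean(X_1) = (5 + 7 + 8 + 8 + 4) / 5 = 32/5 = 6.4
  mean(X_2) = (3 + 5 + 7 + 8 + 1) / 5 = 24/5 = 4.8
  mean(X_3) = (5 + 3 + 4 + 7 + 5) / 5 = 24/5 = 4.8

Step 2 — sample covariance S[i,j] = (1/(n-1)) · Σ_k (x_{k,i} - mean_i) · (x_{k,j} - mean_j), with n-1 = 4.
  S[X_1,X_1] = ((-1.4)·(-1.4) + (0.6)·(0.6) + (1.6)·(1.6) + (1.6)·(1.6) + (-2.4)·(-2.4)) / 4 = 13.2/4 = 3.3
  S[X_1,X_2] = ((-1.4)·(-1.8) + (0.6)·(0.2) + (1.6)·(2.2) + (1.6)·(3.2) + (-2.4)·(-3.8)) / 4 = 20.4/4 = 5.1
  S[X_1,X_3] = ((-1.4)·(0.2) + (0.6)·(-1.8) + (1.6)·(-0.8) + (1.6)·(2.2) + (-2.4)·(0.2)) / 4 = 0.4/4 = 0.1
  S[X_2,X_2] = ((-1.8)·(-1.8) + (0.2)·(0.2) + (2.2)·(2.2) + (3.2)·(3.2) + (-3.8)·(-3.8)) / 4 = 32.8/4 = 8.2
  S[X_2,X_3] = ((-1.8)·(0.2) + (0.2)·(-1.8) + (2.2)·(-0.8) + (3.2)·(2.2) + (-3.8)·(0.2)) / 4 = 3.8/4 = 0.95
  S[X_3,X_3] = ((0.2)·(0.2) + (-1.8)·(-1.8) + (-0.8)·(-0.8) + (2.2)·(2.2) + (0.2)·(0.2)) / 4 = 8.8/4 = 2.2

S is symmetric (S[j,i] = S[i,j]). Assembling:

S = [[3.3, 5.1, 0.1],
 [5.1, 8.2, 0.95],
 [0.1, 0.95, 2.2]]


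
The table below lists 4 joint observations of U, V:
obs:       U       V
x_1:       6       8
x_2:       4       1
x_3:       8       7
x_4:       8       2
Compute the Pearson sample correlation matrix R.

Step 1 — column means:
  mean(U) = (6 + 4 + 8 + 8) / 4 = 26/4 = 6.5
  mean(V) = (8 + 1 + 7 + 2) / 4 = 18/4 = 4.5

Step 2 — sample variances and covariances s[i,j] = (1/(n-1)) · Σ_k (x_{k,i} - mean_i) · (x_{k,j} - mean_j), with n-1 = 3:
  s[U,U] = ((-0.5)·(-0.5) + (-2.5)·(-2.5) + (1.5)·(1.5) + (1.5)·(1.5)) / 3 = 11/3 = 3.6667
  s[U,V] = ((-0.5)·(3.5) + (-2.5)·(-3.5) + (1.5)·(2.5) + (1.5)·(-2.5)) / 3 = 7/3 = 2.3333
  s[V,V] = ((3.5)·(3.5) + (-3.5)·(-3.5) + (2.5)·(2.5) + (-2.5)·(-2.5)) / 3 = 37/3 = 12.3333
  Sample standard deviations s_i = √(s[i,i]):
  s(U) = √(3.6667) = 1.9149
  s(V) = √(12.3333) = 3.5119

Step 3 — r_{ij} = s_{ij} / (s_i · s_j):
  r[U,U] = 1 (diagonal).
  r[U,V] = 2.3333 / (1.9149 · 3.5119) = 2.3333 / 6.7247 = 0.347
  r[V,V] = 1 (diagonal).

R is symmetric with unit diagonal. Assembling:

R = [[1, 0.347],
 [0.347, 1]]


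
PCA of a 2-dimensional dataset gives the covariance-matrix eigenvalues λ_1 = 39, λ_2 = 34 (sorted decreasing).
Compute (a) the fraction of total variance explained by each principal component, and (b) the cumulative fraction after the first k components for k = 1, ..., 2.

Step 1 — total variance = trace(Sigma) = Σ λ_i = 39 + 34 = 73.

Step 2 — fraction explained by component i = λ_i / Σ λ:
  PC1: 39/73 = 0.5342
  PC2: 34/73 = 0.4658

Step 3 — cumulative fraction after k components = (λ_1 + ... + λ_k) / Σ λ:
  k = 1: 39/73 = 0.5342
  k = 2: (39 + 34)/73 = 73/73 = 1

Summary (fraction, with percent):

explained: PC1 0.5342 (53.42%), PC2 0.4658 (46.58%);  cumulative: 0.5342, 1


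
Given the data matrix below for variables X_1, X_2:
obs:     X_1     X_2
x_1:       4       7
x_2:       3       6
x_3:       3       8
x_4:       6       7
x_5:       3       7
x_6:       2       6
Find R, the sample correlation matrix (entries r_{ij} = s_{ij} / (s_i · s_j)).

Step 1 — column means:
  mean(X_1) = (4 + 3 + 3 + 6 + 3 + 2) / 6 = 21/6 = 3.5
  mean(X_2) = (7 + 6 + 8 + 7 + 7 + 6) / 6 = 41/6 = 6.8333

Step 2 — sample variances and covariances s[i,j] = (1/(n-1)) · Σ_k (x_{k,i} - mean_i) · (x_{k,j} - mean_j), with n-1 = 5:
  s[X_1,X_1] = ((0.5)·(0.5) + (-0.5)·(-0.5) + (-0.5)·(-0.5) + (2.5)·(2.5) + (-0.5)·(-0.5) + (-1.5)·(-1.5)) / 5 = 9.5/5 = 1.9
  s[X_1,X_2] = ((0.5)·(0.1667) + (-0.5)·(-0.8333) + (-0.5)·(1.1667) + (2.5)·(0.1667) + (-0.5)·(0.1667) + (-1.5)·(-0.8333)) / 5 = 1.5/5 = 0.3
  s[X_2,X_2] = ((0.1667)·(0.1667) + (-0.8333)·(-0.8333) + (1.1667)·(1.1667) + (0.1667)·(0.1667) + (0.1667)·(0.1667) + (-0.8333)·(-0.8333)) / 5 = 2.8333/5 = 0.5667
  Sample standard deviations s_i = √(s[i,i]):
  s(X_1) = √(1.9) = 1.3784
  s(X_2) = √(0.5667) = 0.7528

Step 3 — r_{ij} = s_{ij} / (s_i · s_j):
  r[X_1,X_1] = 1 (diagonal).
  r[X_1,X_2] = 0.3 / (1.3784 · 0.7528) = 0.3 / 1.0376 = 0.2891
  r[X_2,X_2] = 1 (diagonal).

R is symmetric with unit diagonal. Assembling:

R = [[1, 0.2891],
 [0.2891, 1]]


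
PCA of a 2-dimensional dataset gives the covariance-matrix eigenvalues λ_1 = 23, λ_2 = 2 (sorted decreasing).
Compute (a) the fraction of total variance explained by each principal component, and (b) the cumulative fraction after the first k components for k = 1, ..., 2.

Step 1 — total variance = trace(Sigma) = Σ λ_i = 23 + 2 = 25.

Step 2 — fraction explained by component i = λ_i / Σ λ:
  PC1: 23/25 = 0.92
  PC2: 2/25 = 0.08

Step 3 — cumulative fraction after k components = (λ_1 + ... + λ_k) / Σ λ:
  k = 1: 23/25 = 0.92
  k = 2: (23 + 2)/25 = 25/25 = 1

Summary (fraction, with percent):

explained: PC1 0.92 (92%), PC2 0.08 (8%);  cumulative: 0.92, 1


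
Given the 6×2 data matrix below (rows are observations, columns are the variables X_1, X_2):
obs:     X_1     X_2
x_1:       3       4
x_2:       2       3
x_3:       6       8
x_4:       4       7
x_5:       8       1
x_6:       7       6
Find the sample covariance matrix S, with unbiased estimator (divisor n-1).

Step 1 — column means:
  mean(X_1) = (3 + 2 + 6 + 4 + 8 + 7) / 6 = 30/6 = 5
  mean(X_2) = (4 + 3 + 8 + 7 + 1 + 6) / 6 = 29/6 = 4.8333

Step 2 — sample covariance S[i,j] = (1/(n-1)) · Σ_k (x_{k,i} - mean_i) · (x_{k,j} - mean_j), with n-1 = 5.
  S[X_1,X_1] = ((-2)·(-2) + (-3)·(-3) + (1)·(1) + (-1)·(-1) + (3)·(3) + (2)·(2)) / 5 = 28/5 = 5.6
  S[X_1,X_2] = ((-2)·(-0.8333) + (-3)·(-1.8333) + (1)·(3.1667) + (-1)·(2.1667) + (3)·(-3.8333) + (2)·(1.1667)) / 5 = -1/5 = -0.2
  S[X_2,X_2] = ((-0.8333)·(-0.8333) + (-1.8333)·(-1.8333) + (3.1667)·(3.1667) + (2.1667)·(2.1667) + (-3.8333)·(-3.8333) + (1.1667)·(1.1667)) / 5 = 34.8333/5 = 6.9667

S is symmetric (S[j,i] = S[i,j]). Assembling:

S = [[5.6, -0.2],
 [-0.2, 6.9667]]


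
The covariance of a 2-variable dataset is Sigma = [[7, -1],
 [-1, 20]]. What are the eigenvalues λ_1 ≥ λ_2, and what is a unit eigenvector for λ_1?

Step 1 — characteristic polynomial of 2×2 Sigma:
  det(Sigma - λI) = λ² - trace · λ + det = 0.
  trace = 7 + 20 = 27, det = 7·20 - (-1)² = 139.
Step 2 — discriminant:
  Δ = trace² - 4·det = 729 - 556 = 173.
Step 3 — eigenvalues:
  λ = (trace ± √Δ)/2 = (27 ± 13.1529)/2,
  λ_1 = 20.0765,  λ_2 = 6.9235.

Step 4 — unit eigenvector for λ_1: solve (Sigma - λ_1 I)v = 0. First row:
  (7 - 20.0765)·v_x + (-1)·v_y = 0, i.e. (-13.0765)·v_x + (-1)·v_y = 0,
  so v ∝ (b, λ_1 - a) = (-1, 13.0765); multiply by -1 so the first entry is positive: u = (1, -13.0765).
  ||u|| = √((1)² + (-13.0765)²) = √(171.9942) ≈ 13.1147,
  v_1 = u/||u|| ≈ (0.0763, -0.9971) (||v_1|| = 1).

λ_1 = 20.0765,  λ_2 = 6.9235;  v_1 ≈ (0.0763, -0.9971)


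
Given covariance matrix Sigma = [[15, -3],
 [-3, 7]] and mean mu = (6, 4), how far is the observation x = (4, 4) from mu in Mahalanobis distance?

Step 1 — centre the observation: (x - mu) = (-2, 0).

Step 2 — invert Sigma. det(Sigma) = 15·7 - (-3)² = 96.
  Sigma^{-1} = (1/det) · [[d, -b], [-b, a]] = [[0.0729, 0.0312],
 [0.0312, 0.1562]].

Step 3 — form the quadratic (x - mu)^T · Sigma^{-1} · (x - mu):
  Sigma^{-1} · (x - mu) = (-0.1458, -0.0625).
  (x - mu)^T · [Sigma^{-1} · (x - mu)] = (-2)·(-0.1458) + (0)·(-0.0625) = 0.2917.

Step 4 — take square root: d = √(0.2917) ≈ 0.5401.

d(x, mu) = √(0.2917) ≈ 0.5401


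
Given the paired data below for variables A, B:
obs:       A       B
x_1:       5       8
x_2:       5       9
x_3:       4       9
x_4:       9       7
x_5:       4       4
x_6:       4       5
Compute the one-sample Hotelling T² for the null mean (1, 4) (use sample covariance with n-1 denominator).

Step 1 — sample mean vector:
  mean(A) = (5 + 5 + 4 + 9 + 4 + 4) / 6 = 31/6 = 5.1667
  mean(B) = (8 + 9 + 9 + 7 + 4 + 5) / 6 = 42/6 = 7
  x̄ = (5.1667, 7),  deviation x̄ - mu_0 = (5.1667, 7) - (1, 4) = (4.1667, 3).

Step 2 — sample covariance matrix, S[i,j] = (1/(n-1)) · Σ_k (x_{k,i} - mean_i) · (x_{k,j} - mean_j), divisor n-1 = 5:
  S[A,A] = ((-0.1667)·(-0.1667) + (-0.1667)·(-0.1667) + (-1.1667)·(-1.1667) + (3.8333)·(3.8333) + (-1.1667)·(-1.1667) + (-1.1667)·(-1.1667)) / 5 = 18.8333/5 = 3.7667
  S[A,B] = ((-0.1667)·(1) + (-0.1667)·(2) + (-1.1667)·(2) + (3.8333)·(0) + (-1.1667)·(-3) + (-1.1667)·(-2)) / 5 = 3/5 = 0.6
  S[B,B] = ((1)·(1) + (2)·(2) + (2)·(2) + (0)·(0) + (-3)·(-3) + (-2)·(-2)) / 5 = 22/5 = 4.4
  S = [[3.7667, 0.6],
 [0.6, 4.4]].

Step 3 — invert S. det(S) = 3.7667·4.4 - (0.6)² = 16.2133.
  S^{-1} = (1/det) · [[d, -b], [-b, a]] = [[0.2714, -0.037],
 [-0.037, 0.2323]].

Step 4 — quadratic form (x̄ - mu_0)^T · S^{-1} · (x̄ - mu_0):
  S^{-1} · (x̄ - mu_0) = (1.0197, 0.5428),
  (x̄ - mu_0)^T · [...] = (4.1667)·(1.0197) + (3)·(0.5428) = 5.8772.

Step 5 — scale by n: T² = 6 · 5.8772 = 35.2632.

T² ≈ 35.2632


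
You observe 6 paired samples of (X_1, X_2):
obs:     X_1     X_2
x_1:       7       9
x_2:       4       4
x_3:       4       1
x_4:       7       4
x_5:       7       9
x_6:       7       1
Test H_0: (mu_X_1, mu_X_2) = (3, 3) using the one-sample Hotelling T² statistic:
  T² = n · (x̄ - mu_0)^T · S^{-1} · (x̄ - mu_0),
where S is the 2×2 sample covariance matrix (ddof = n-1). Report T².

Step 1 — sample mean vector:
  mean(X_1) = (7 + 4 + 4 + 7 + 7 + 7) / 6 = 36/6 = 6
  mean(X_2) = (9 + 4 + 1 + 4 + 9 + 1) / 6 = 28/6 = 4.6667
  x̄ = (6, 4.6667),  deviation x̄ - mu_0 = (6, 4.6667) - (3, 3) = (3, 1.6667).

Step 2 — sample covariance matrix, S[i,j] = (1/(n-1)) · Σ_k (x_{k,i} - mean_i) · (x_{k,j} - mean_j), divisor n-1 = 5:
  S[X_1,X_1] = ((1)·(1) + (-2)·(-2) + (-2)·(-2) + (1)·(1) + (1)·(1) + (1)·(1)) / 5 = 12/5 = 2.4
  S[X_1,X_2] = ((1)·(4.3333) + (-2)·(-0.6667) + (-2)·(-3.6667) + (1)·(-0.6667) + (1)·(4.3333) + (1)·(-3.6667)) / 5 = 13/5 = 2.6
  S[X_2,X_2] = ((4.3333)·(4.3333) + (-0.6667)·(-0.6667) + (-3.6667)·(-3.6667) + (-0.6667)·(-0.6667) + (4.3333)·(4.3333) + (-3.6667)·(-3.6667)) / 5 = 65.3333/5 = 13.0667
  S = [[2.4, 2.6],
 [2.6, 13.0667]].

Step 3 — invert S. det(S) = 2.4·13.0667 - (2.6)² = 24.6.
  S^{-1} = (1/det) · [[d, -b], [-b, a]] = [[0.5312, -0.1057],
 [-0.1057, 0.0976]].

Step 4 — quadratic form (x̄ - mu_0)^T · S^{-1} · (x̄ - mu_0):
  S^{-1} · (x̄ - mu_0) = (1.4173, -0.1545),
  (x̄ - mu_0)^T · [...] = (3)·(1.4173) + (1.6667)·(-0.1545) = 3.9946.

Step 5 — scale by n: T² = 6 · 3.9946 = 23.9675.

T² ≈ 23.9675
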